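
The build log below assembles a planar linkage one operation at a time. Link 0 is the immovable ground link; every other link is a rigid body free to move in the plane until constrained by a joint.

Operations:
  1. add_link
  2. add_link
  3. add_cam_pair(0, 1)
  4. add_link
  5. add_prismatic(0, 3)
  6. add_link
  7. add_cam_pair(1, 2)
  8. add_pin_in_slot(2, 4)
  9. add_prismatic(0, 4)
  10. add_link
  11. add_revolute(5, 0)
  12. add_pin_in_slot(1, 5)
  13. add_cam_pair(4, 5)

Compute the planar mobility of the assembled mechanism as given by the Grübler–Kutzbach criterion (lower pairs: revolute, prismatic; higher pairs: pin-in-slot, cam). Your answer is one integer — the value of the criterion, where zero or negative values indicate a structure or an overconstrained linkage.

M = 4

L=1 J1=0 J2=0
add link → L=2 J1=0 J2=0
add link → L=3 J1=0 J2=0
C@0,1 dof=2 J2 → L=3 J1=0 J2=1
add link → L=4 J1=0 J2=1
P@0,3 dof=1 J1 → L=4 J1=1 J2=1
add link → L=5 J1=1 J2=1
C@1,2 dof=2 J2 → L=5 J1=1 J2=2
PS@2,4 dof=2 J2 → L=5 J1=1 J2=3
P@0,4 dof=1 J1 → L=5 J1=2 J2=3
add link → L=6 J1=2 J2=3
R@5,0 dof=1 J1 → L=6 J1=3 J2=3
PS@1,5 dof=2 J2 → L=6 J1=3 J2=4
C@4,5 dof=2 J2 → L=6 J1=3 J2=5
M=3(L−1)−2J1−J2=3·5−2·3−5=4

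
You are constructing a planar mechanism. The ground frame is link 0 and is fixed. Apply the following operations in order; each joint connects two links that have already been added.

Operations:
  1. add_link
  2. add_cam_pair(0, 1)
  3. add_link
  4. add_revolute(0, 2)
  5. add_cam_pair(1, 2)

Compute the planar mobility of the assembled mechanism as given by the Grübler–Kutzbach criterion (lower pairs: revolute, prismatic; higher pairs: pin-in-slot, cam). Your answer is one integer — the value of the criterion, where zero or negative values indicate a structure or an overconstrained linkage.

M = 2

[1;0;0] (link 0 is ground)
L+ [2;0;0]
C(0,1)∈J2 [2;0;1]
L+ [3;0;1]
R(0,2)∈J1 [3;1;1]
C(1,2)∈J2 [3;1;2]
mobility = 6 − 2 − 2 = 2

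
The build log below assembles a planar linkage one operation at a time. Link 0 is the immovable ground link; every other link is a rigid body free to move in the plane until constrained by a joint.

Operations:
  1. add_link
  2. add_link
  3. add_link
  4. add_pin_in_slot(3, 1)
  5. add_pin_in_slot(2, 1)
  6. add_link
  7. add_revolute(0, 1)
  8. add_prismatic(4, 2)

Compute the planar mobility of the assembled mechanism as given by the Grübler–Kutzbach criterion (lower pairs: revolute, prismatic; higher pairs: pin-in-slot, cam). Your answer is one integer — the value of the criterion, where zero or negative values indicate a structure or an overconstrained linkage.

link 0 = ground. State L|J1|J2 = 1|0|0
+link1  2|0|0
+link2  3|0|0
+link3  4|0|0
PS(3,1) f=2→J2  4|0|1
PS(2,1) f=2→J2  4|0|2
+link4  5|0|2
R(0,1) f=1→J1  5|1|2
P(4,2) f=1→J1  5|2|2
M = 3(5−1)−2·2−2 = 12−4−2 = 6

M = 6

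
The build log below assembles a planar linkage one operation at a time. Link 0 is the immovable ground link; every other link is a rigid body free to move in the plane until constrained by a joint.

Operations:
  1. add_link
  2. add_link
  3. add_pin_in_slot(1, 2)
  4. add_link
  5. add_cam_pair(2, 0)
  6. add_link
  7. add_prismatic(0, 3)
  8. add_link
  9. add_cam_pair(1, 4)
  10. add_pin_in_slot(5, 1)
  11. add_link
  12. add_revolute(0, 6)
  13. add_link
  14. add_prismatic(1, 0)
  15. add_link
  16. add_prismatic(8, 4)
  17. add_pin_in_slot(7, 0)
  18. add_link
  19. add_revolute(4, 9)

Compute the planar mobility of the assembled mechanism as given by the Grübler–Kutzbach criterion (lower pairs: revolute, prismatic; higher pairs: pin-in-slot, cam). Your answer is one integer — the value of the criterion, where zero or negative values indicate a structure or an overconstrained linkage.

(L,J1,J2)=(1,0,0); link0 fixed
link1: (2,0,0)
link2: (3,0,0)
PS 1-2 [J2]: (3,0,1)
link3: (4,0,1)
C 2-0 [J2]: (4,0,2)
link4: (5,0,2)
P 0-3 [J1]: (5,1,2)
link5: (6,1,2)
C 1-4 [J2]: (6,1,3)
PS 5-1 [J2]: (6,1,4)
link6: (7,1,4)
R 0-6 [J1]: (7,2,4)
link7: (8,2,4)
P 1-0 [J1]: (8,3,4)
link8: (9,3,4)
P 8-4 [J1]: (9,4,4)
PS 7-0 [J2]: (9,4,5)
link9: (10,4,5)
R 4-9 [J1]: (10,5,5)
Grübler: 3·9 − 2·5 − 5 = 12

M = 12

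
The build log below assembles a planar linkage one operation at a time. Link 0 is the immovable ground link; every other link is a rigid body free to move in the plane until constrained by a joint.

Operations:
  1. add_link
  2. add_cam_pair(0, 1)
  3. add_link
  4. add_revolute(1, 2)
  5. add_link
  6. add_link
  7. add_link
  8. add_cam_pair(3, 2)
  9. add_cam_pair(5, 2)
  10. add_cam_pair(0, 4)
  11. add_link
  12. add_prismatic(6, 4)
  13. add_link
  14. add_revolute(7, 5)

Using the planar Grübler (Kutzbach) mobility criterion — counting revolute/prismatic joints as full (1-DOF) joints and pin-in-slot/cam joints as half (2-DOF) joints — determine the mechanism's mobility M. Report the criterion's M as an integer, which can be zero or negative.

(L,J1,J2)=(1,0,0); link0 fixed
link1: (2,0,0)
C 0-1 [J2]: (2,0,1)
link2: (3,0,1)
R 1-2 [J1]: (3,1,1)
link3: (4,1,1)
link4: (5,1,1)
link5: (6,1,1)
C 3-2 [J2]: (6,1,2)
C 5-2 [J2]: (6,1,3)
C 0-4 [J2]: (6,1,4)
link6: (7,1,4)
P 6-4 [J1]: (7,2,4)
link7: (8,2,4)
R 7-5 [J1]: (8,3,4)
Grübler: 3·7 − 2·3 − 4 = 11

M = 11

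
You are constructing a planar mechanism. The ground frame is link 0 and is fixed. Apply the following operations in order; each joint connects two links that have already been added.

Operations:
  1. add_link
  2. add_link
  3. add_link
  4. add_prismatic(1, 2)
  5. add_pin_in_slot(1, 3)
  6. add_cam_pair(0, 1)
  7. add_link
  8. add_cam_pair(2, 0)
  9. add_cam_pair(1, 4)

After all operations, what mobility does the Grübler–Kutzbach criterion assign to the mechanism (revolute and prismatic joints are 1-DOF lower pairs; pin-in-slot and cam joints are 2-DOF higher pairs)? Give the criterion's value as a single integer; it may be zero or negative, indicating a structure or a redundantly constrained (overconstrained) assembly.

M = 6

ground; <1,0,0>
#1 <2,0,0>
#2 <3,0,0>
#3 <4,0,0>
P:1↔2 J1 <4,1,0>
PS:1↔3 J2 <4,1,1>
C:0↔1 J2 <4,1,2>
#4 <5,1,2>
C:2↔0 J2 <5,1,3>
C:1↔4 J2 <5,1,4>
3×4 − 2×1 − 1×4 = 6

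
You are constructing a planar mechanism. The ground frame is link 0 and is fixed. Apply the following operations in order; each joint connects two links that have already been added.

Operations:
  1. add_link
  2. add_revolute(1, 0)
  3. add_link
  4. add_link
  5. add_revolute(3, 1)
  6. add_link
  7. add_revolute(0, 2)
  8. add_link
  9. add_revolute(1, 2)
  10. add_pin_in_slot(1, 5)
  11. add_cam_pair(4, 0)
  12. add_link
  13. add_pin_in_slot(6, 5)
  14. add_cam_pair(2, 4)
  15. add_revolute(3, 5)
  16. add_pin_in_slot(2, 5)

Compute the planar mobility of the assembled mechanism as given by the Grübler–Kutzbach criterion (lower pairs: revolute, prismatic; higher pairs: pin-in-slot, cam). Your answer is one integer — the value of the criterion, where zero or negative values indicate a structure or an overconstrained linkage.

M = 3

ground; <1,0,0>
#1 <2,0,0>
R:1↔0 J1 <2,1,0>
#2 <3,1,0>
#3 <4,1,0>
R:3↔1 J1 <4,2,0>
#4 <5,2,0>
R:0↔2 J1 <5,3,0>
#5 <6,3,0>
R:1↔2 J1 <6,4,0>
PS:1↔5 J2 <6,4,1>
C:4↔0 J2 <6,4,2>
#6 <7,4,2>
PS:6↔5 J2 <7,4,3>
C:2↔4 J2 <7,4,4>
R:3↔5 J1 <7,5,4>
PS:2↔5 J2 <7,5,5>
3×6 − 2×5 − 1×5 = 3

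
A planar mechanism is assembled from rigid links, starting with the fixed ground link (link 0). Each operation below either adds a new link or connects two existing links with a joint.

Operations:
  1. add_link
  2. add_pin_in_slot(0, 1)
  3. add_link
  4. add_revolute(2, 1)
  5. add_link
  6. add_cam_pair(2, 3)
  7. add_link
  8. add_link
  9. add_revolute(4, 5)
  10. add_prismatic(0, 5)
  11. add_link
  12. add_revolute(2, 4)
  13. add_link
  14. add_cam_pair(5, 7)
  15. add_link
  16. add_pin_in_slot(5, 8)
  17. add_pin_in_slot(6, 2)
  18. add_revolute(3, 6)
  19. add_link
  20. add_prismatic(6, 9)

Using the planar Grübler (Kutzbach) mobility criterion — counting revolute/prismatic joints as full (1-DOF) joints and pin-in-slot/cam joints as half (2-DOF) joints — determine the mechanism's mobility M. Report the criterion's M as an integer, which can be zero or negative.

M = 10

(L,J1,J2)=(1,0,0); link0 fixed
link1: (2,0,0)
PS 0-1 [J2]: (2,0,1)
link2: (3,0,1)
R 2-1 [J1]: (3,1,1)
link3: (4,1,1)
C 2-3 [J2]: (4,1,2)
link4: (5,1,2)
link5: (6,1,2)
R 4-5 [J1]: (6,2,2)
P 0-5 [J1]: (6,3,2)
link6: (7,3,2)
R 2-4 [J1]: (7,4,2)
link7: (8,4,2)
C 5-7 [J2]: (8,4,3)
link8: (9,4,3)
PS 5-8 [J2]: (9,4,4)
PS 6-2 [J2]: (9,4,5)
R 3-6 [J1]: (9,5,5)
link9: (10,5,5)
P 6-9 [J1]: (10,6,5)
Grübler: 3·9 − 2·6 − 5 = 10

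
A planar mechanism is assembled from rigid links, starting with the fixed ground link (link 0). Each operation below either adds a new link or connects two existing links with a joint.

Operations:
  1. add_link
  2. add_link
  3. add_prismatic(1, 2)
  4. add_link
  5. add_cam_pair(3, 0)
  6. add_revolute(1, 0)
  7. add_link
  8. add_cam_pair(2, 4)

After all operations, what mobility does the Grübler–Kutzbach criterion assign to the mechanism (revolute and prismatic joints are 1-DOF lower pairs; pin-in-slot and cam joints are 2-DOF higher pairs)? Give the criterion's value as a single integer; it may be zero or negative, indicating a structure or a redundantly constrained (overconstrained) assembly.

M = 6

link 0 = ground. State L|J1|J2 = 1|0|0
+link1  2|0|0
+link2  3|0|0
P(1,2) f=1→J1  3|1|0
+link3  4|1|0
C(3,0) f=2→J2  4|1|1
R(1,0) f=1→J1  4|2|1
+link4  5|2|1
C(2,4) f=2→J2  5|2|2
M = 3(5−1)−2·2−2 = 12−4−2 = 6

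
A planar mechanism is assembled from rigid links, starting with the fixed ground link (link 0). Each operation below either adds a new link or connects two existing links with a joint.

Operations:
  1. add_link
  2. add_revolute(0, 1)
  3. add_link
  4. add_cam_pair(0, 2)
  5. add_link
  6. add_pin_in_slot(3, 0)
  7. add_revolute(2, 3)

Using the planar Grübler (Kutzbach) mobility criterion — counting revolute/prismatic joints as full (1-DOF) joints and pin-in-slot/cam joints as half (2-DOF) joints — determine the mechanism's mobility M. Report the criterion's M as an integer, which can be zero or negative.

M = 3

link 0 = ground. State L|J1|J2 = 1|0|0
+link1  2|0|0
R(0,1) f=1→J1  2|1|0
+link2  3|1|0
C(0,2) f=2→J2  3|1|1
+link3  4|1|1
PS(3,0) f=2→J2  4|1|2
R(2,3) f=1→J1  4|2|2
M = 3(4−1)−2·2−2 = 9−4−2 = 3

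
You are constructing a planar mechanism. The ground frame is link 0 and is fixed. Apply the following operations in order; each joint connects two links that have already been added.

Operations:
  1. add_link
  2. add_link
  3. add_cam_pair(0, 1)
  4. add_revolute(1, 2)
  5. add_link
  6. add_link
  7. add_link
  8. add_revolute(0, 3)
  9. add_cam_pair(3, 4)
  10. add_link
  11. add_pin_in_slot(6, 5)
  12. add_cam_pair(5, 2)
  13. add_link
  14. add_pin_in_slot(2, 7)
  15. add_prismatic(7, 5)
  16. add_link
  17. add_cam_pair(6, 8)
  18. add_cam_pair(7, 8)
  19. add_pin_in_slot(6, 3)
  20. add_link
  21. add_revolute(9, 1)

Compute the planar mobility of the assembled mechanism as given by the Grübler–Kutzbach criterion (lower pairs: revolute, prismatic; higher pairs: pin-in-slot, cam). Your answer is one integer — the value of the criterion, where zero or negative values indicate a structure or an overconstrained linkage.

ground; <1,0,0>
#1 <2,0,0>
#2 <3,0,0>
C:0↔1 J2 <3,0,1>
R:1↔2 J1 <3,1,1>
#3 <4,1,1>
#4 <5,1,1>
#5 <6,1,1>
R:0↔3 J1 <6,2,1>
C:3↔4 J2 <6,2,2>
#6 <7,2,2>
PS:6↔5 J2 <7,2,3>
C:5↔2 J2 <7,2,4>
#7 <8,2,4>
PS:2↔7 J2 <8,2,5>
P:7↔5 J1 <8,3,5>
#8 <9,3,5>
C:6↔8 J2 <9,3,6>
C:7↔8 J2 <9,3,7>
PS:6↔3 J2 <9,3,8>
#9 <10,3,8>
R:9↔1 J1 <10,4,8>
3×9 − 2×4 − 1×8 = 11

M = 11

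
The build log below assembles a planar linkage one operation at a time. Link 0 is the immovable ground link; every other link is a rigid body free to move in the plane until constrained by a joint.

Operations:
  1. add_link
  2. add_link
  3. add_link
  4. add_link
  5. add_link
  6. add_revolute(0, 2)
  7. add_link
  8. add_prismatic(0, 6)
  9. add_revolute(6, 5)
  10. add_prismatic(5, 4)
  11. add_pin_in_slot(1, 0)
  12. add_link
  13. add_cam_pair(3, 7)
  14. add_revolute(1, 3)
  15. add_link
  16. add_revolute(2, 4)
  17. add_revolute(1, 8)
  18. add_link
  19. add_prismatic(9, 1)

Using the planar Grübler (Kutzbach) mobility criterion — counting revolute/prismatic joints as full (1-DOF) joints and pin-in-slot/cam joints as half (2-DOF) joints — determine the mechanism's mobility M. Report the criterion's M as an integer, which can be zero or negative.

M = 9

(L,J1,J2)=(1,0,0); link0 fixed
link1: (2,0,0)
link2: (3,0,0)
link3: (4,0,0)
link4: (5,0,0)
link5: (6,0,0)
R 0-2 [J1]: (6,1,0)
link6: (7,1,0)
P 0-6 [J1]: (7,2,0)
R 6-5 [J1]: (7,3,0)
P 5-4 [J1]: (7,4,0)
PS 1-0 [J2]: (7,4,1)
link7: (8,4,1)
C 3-7 [J2]: (8,4,2)
R 1-3 [J1]: (8,5,2)
link8: (9,5,2)
R 2-4 [J1]: (9,6,2)
R 1-8 [J1]: (9,7,2)
link9: (10,7,2)
P 9-1 [J1]: (10,8,2)
Grübler: 3·9 − 2·8 − 2 = 9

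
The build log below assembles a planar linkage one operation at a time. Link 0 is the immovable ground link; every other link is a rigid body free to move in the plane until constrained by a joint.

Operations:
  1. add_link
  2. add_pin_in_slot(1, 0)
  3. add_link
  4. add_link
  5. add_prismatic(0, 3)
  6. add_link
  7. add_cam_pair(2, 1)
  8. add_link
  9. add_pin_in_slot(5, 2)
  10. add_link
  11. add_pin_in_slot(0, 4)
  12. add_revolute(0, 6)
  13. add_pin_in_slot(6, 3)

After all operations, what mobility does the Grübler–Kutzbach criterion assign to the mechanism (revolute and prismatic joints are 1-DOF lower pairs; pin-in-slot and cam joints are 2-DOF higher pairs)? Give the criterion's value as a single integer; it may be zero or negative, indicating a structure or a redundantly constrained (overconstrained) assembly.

M = 9

L=1 J1=0 J2=0
add link → L=2 J1=0 J2=0
PS@1,0 dof=2 J2 → L=2 J1=0 J2=1
add link → L=3 J1=0 J2=1
add link → L=4 J1=0 J2=1
P@0,3 dof=1 J1 → L=4 J1=1 J2=1
add link → L=5 J1=1 J2=1
C@2,1 dof=2 J2 → L=5 J1=1 J2=2
add link → L=6 J1=1 J2=2
PS@5,2 dof=2 J2 → L=6 J1=1 J2=3
add link → L=7 J1=1 J2=3
PS@0,4 dof=2 J2 → L=7 J1=1 J2=4
R@0,6 dof=1 J1 → L=7 J1=2 J2=4
PS@6,3 dof=2 J2 → L=7 J1=2 J2=5
M=3(L−1)−2J1−J2=3·6−2·2−5=9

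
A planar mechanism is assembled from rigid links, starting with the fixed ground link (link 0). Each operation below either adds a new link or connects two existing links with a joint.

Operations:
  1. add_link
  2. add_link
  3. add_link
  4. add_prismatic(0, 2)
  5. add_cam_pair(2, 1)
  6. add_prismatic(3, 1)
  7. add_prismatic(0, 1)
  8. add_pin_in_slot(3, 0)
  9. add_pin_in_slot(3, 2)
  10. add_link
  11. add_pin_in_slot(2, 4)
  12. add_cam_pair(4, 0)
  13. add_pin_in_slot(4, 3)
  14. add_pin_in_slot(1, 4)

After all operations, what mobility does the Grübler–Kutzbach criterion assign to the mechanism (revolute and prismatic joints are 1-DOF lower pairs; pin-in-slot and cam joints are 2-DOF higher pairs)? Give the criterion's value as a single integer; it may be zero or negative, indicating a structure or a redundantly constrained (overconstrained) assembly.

M = -1

[1;0;0] (link 0 is ground)
L+ [2;0;0]
L+ [3;0;0]
L+ [4;0;0]
P(0,2)∈J1 [4;1;0]
C(2,1)∈J2 [4;1;1]
P(3,1)∈J1 [4;2;1]
P(0,1)∈J1 [4;3;1]
PS(3,0)∈J2 [4;3;2]
PS(3,2)∈J2 [4;3;3]
L+ [5;3;3]
PS(2,4)∈J2 [5;3;4]
C(4,0)∈J2 [5;3;5]
PS(4,3)∈J2 [5;3;6]
PS(1,4)∈J2 [5;3;7]
mobility = 12 − 6 − 7 = -1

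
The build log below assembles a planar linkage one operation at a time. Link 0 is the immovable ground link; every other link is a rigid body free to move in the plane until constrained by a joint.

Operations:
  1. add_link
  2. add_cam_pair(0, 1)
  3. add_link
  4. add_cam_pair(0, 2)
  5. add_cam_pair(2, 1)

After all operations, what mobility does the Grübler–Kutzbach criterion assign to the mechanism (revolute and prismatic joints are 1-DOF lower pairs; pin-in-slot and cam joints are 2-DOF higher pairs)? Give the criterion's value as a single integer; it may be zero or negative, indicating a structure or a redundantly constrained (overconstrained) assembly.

ground; <1,0,0>
#1 <2,0,0>
C:0↔1 J2 <2,0,1>
#2 <3,0,1>
C:0↔2 J2 <3,0,2>
C:2↔1 J2 <3,0,3>
3×2 − 2×0 − 1×3 = 3

M = 3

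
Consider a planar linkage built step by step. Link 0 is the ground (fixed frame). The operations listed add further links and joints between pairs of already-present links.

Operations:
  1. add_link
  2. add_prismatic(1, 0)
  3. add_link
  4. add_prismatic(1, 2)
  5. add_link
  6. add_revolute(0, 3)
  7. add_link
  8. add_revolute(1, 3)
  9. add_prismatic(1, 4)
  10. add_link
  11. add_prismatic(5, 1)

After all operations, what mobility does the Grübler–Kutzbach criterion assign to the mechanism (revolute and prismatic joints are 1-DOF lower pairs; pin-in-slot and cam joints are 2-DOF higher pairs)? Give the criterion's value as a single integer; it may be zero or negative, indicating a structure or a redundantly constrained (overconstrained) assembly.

link 0 = ground. State L|J1|J2 = 1|0|0
+link1  2|0|0
P(1,0) f=1→J1  2|1|0
+link2  3|1|0
P(1,2) f=1→J1  3|2|0
+link3  4|2|0
R(0,3) f=1→J1  4|3|0
+link4  5|3|0
R(1,3) f=1→J1  5|4|0
P(1,4) f=1→J1  5|5|0
+link5  6|5|0
P(5,1) f=1→J1  6|6|0
M = 3(6−1)−2·6−0 = 15−12−0 = 3

M = 3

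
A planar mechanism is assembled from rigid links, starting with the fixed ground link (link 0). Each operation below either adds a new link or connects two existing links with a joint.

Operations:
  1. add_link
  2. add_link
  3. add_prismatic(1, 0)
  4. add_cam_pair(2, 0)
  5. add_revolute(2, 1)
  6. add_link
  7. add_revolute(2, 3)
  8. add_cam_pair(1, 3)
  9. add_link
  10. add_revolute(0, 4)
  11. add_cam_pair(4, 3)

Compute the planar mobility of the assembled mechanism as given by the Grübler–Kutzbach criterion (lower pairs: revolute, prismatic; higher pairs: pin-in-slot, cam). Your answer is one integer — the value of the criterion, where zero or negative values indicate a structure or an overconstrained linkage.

M = 1

link 0 = ground. State L|J1|J2 = 1|0|0
+link1  2|0|0
+link2  3|0|0
P(1,0) f=1→J1  3|1|0
C(2,0) f=2→J2  3|1|1
R(2,1) f=1→J1  3|2|1
+link3  4|2|1
R(2,3) f=1→J1  4|3|1
C(1,3) f=2→J2  4|3|2
+link4  5|3|2
R(0,4) f=1→J1  5|4|2
C(4,3) f=2→J2  5|4|3
M = 3(5−1)−2·4−3 = 12−8−3 = 1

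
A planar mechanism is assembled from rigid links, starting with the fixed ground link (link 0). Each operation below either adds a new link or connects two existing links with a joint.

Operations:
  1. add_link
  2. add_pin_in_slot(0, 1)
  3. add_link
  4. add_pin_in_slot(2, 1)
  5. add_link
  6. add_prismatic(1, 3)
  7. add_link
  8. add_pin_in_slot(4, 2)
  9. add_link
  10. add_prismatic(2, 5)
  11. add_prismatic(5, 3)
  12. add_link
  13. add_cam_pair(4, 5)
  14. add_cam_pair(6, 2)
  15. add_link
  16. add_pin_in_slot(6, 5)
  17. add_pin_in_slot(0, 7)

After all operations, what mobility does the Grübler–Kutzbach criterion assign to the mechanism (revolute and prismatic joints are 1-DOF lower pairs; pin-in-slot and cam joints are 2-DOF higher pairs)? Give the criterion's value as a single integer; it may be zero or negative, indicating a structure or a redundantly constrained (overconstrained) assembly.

ground; <1,0,0>
#1 <2,0,0>
PS:0↔1 J2 <2,0,1>
#2 <3,0,1>
PS:2↔1 J2 <3,0,2>
#3 <4,0,2>
P:1↔3 J1 <4,1,2>
#4 <5,1,2>
PS:4↔2 J2 <5,1,3>
#5 <6,1,3>
P:2↔5 J1 <6,2,3>
P:5↔3 J1 <6,3,3>
#6 <7,3,3>
C:4↔5 J2 <7,3,4>
C:6↔2 J2 <7,3,5>
#7 <8,3,5>
PS:6↔5 J2 <8,3,6>
PS:0↔7 J2 <8,3,7>
3×7 − 2×3 − 1×7 = 8

M = 8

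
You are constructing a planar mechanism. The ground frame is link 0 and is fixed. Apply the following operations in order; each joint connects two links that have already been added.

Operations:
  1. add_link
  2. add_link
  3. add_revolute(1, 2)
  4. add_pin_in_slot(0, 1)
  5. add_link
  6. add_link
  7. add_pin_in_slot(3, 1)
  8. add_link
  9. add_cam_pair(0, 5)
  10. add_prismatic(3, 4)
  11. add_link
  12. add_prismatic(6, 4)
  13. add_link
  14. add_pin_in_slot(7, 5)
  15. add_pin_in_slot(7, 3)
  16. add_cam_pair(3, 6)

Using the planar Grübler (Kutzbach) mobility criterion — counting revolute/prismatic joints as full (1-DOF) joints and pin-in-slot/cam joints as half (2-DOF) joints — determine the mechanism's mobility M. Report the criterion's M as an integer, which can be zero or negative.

M = 9

(L,J1,J2)=(1,0,0); link0 fixed
link1: (2,0,0)
link2: (3,0,0)
R 1-2 [J1]: (3,1,0)
PS 0-1 [J2]: (3,1,1)
link3: (4,1,1)
link4: (5,1,1)
PS 3-1 [J2]: (5,1,2)
link5: (6,1,2)
C 0-5 [J2]: (6,1,3)
P 3-4 [J1]: (6,2,3)
link6: (7,2,3)
P 6-4 [J1]: (7,3,3)
link7: (8,3,3)
PS 7-5 [J2]: (8,3,4)
PS 7-3 [J2]: (8,3,5)
C 3-6 [J2]: (8,3,6)
Grübler: 3·7 − 2·3 − 6 = 9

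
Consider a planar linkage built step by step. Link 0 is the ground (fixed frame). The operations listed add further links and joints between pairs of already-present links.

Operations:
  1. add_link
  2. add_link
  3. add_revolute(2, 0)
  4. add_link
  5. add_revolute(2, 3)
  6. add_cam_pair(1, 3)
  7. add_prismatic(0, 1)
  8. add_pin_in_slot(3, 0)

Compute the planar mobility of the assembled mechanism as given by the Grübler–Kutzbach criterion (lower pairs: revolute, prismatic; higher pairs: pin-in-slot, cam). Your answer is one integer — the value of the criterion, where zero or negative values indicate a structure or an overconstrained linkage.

link 0 = ground. State L|J1|J2 = 1|0|0
+link1  2|0|0
+link2  3|0|0
R(2,0) f=1→J1  3|1|0
+link3  4|1|0
R(2,3) f=1→J1  4|2|0
C(1,3) f=2→J2  4|2|1
P(0,1) f=1→J1  4|3|1
PS(3,0) f=2→J2  4|3|2
M = 3(4−1)−2·3−2 = 9−6−2 = 1

M = 1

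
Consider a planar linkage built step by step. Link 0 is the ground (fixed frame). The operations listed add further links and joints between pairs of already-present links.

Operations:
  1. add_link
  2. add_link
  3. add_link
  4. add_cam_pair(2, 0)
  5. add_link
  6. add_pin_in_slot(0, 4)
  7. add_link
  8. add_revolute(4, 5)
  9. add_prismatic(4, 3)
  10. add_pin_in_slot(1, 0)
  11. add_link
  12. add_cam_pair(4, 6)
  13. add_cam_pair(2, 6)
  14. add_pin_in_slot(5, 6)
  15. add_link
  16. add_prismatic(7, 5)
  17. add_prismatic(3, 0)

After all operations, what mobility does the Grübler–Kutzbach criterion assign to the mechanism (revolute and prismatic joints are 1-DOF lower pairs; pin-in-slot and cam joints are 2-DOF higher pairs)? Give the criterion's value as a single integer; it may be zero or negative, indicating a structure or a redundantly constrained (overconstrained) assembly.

link 0 = ground. State L|J1|J2 = 1|0|0
+link1  2|0|0
+link2  3|0|0
+link3  4|0|0
C(2,0) f=2→J2  4|0|1
+link4  5|0|1
PS(0,4) f=2→J2  5|0|2
+link5  6|0|2
R(4,5) f=1→J1  6|1|2
P(4,3) f=1→J1  6|2|2
PS(1,0) f=2→J2  6|2|3
+link6  7|2|3
C(4,6) f=2→J2  7|2|4
C(2,6) f=2→J2  7|2|5
PS(5,6) f=2→J2  7|2|6
+link7  8|2|6
P(7,5) f=1→J1  8|3|6
P(3,0) f=1→J1  8|4|6
M = 3(8−1)−2·4−6 = 21−8−6 = 7

M = 7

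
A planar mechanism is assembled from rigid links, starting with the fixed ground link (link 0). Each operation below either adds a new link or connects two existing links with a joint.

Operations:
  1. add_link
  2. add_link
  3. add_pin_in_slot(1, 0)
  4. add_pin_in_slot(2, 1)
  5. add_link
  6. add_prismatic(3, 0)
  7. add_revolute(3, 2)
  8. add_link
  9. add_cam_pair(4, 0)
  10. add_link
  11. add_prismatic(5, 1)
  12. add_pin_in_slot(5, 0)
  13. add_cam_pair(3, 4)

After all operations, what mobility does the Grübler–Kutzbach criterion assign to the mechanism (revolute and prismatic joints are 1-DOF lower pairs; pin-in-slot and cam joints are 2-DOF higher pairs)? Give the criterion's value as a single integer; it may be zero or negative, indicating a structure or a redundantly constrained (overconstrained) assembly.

M = 4

L=1 J1=0 J2=0
add link → L=2 J1=0 J2=0
add link → L=3 J1=0 J2=0
PS@1,0 dof=2 J2 → L=3 J1=0 J2=1
PS@2,1 dof=2 J2 → L=3 J1=0 J2=2
add link → L=4 J1=0 J2=2
P@3,0 dof=1 J1 → L=4 J1=1 J2=2
R@3,2 dof=1 J1 → L=4 J1=2 J2=2
add link → L=5 J1=2 J2=2
C@4,0 dof=2 J2 → L=5 J1=2 J2=3
add link → L=6 J1=2 J2=3
P@5,1 dof=1 J1 → L=6 J1=3 J2=3
PS@5,0 dof=2 J2 → L=6 J1=3 J2=4
C@3,4 dof=2 J2 → L=6 J1=3 J2=5
M=3(L−1)−2J1−J2=3·5−2·3−5=4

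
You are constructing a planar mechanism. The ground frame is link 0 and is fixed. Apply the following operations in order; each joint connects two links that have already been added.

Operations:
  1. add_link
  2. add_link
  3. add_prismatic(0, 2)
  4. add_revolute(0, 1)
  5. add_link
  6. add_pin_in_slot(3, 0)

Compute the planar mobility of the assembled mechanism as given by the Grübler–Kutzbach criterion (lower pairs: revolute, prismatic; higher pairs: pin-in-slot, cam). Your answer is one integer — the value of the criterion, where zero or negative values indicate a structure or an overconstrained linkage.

L=1 J1=0 J2=0
add link → L=2 J1=0 J2=0
add link → L=3 J1=0 J2=0
P@0,2 dof=1 J1 → L=3 J1=1 J2=0
R@0,1 dof=1 J1 → L=3 J1=2 J2=0
add link → L=4 J1=2 J2=0
PS@3,0 dof=2 J2 → L=4 J1=2 J2=1
M=3(L−1)−2J1−J2=3·3−2·2−1=4

M = 4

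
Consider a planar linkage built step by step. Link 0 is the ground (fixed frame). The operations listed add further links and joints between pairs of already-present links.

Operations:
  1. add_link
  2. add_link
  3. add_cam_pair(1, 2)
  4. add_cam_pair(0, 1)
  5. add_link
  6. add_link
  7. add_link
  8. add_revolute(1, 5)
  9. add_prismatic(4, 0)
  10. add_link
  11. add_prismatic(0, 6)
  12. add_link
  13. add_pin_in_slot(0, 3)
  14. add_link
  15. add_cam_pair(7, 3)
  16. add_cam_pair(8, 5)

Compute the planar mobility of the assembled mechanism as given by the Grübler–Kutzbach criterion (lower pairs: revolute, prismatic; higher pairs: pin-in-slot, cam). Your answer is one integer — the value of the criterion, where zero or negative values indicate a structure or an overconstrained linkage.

M = 13

[1;0;0] (link 0 is ground)
L+ [2;0;0]
L+ [3;0;0]
C(1,2)∈J2 [3;0;1]
C(0,1)∈J2 [3;0;2]
L+ [4;0;2]
L+ [5;0;2]
L+ [6;0;2]
R(1,5)∈J1 [6;1;2]
P(4,0)∈J1 [6;2;2]
L+ [7;2;2]
P(0,6)∈J1 [7;3;2]
L+ [8;3;2]
PS(0,3)∈J2 [8;3;3]
L+ [9;3;3]
C(7,3)∈J2 [9;3;4]
C(8,5)∈J2 [9;3;5]
mobility = 24 − 6 − 5 = 13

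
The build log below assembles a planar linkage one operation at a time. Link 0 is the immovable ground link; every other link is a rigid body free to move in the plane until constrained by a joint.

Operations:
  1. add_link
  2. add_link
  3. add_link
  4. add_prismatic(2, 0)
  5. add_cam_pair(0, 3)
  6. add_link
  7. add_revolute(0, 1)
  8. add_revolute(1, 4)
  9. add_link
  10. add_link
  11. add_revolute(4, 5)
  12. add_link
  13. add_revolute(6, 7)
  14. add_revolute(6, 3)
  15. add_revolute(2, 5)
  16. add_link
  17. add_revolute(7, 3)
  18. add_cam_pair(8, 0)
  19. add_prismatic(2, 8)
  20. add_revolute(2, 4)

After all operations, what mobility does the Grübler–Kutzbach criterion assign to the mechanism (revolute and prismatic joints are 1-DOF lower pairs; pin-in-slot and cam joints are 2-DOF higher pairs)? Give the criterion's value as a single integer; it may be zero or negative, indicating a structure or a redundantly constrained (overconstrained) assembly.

M = 2

link 0 = ground. State L|J1|J2 = 1|0|0
+link1  2|0|0
+link2  3|0|0
+link3  4|0|0
P(2,0) f=1→J1  4|1|0
C(0,3) f=2→J2  4|1|1
+link4  5|1|1
R(0,1) f=1→J1  5|2|1
R(1,4) f=1→J1  5|3|1
+link5  6|3|1
+link6  7|3|1
R(4,5) f=1→J1  7|4|1
+link7  8|4|1
R(6,7) f=1→J1  8|5|1
R(6,3) f=1→J1  8|6|1
R(2,5) f=1→J1  8|7|1
+link8  9|7|1
R(7,3) f=1→J1  9|8|1
C(8,0) f=2→J2  9|8|2
P(2,8) f=1→J1  9|9|2
R(2,4) f=1→J1  9|10|2
M = 3(9−1)−2·10−2 = 24−20−2 = 2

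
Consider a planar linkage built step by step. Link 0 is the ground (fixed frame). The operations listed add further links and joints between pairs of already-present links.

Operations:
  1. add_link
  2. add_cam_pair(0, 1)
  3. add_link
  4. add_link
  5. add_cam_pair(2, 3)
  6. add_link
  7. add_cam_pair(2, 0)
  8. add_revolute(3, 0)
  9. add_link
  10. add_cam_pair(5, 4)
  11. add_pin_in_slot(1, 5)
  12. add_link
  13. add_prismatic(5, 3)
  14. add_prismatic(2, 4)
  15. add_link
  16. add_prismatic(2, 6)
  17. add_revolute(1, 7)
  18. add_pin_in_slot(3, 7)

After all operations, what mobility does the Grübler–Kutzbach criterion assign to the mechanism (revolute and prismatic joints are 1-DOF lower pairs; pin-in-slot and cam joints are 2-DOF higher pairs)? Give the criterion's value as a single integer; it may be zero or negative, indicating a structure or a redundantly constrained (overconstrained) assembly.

[1;0;0] (link 0 is ground)
L+ [2;0;0]
C(0,1)∈J2 [2;0;1]
L+ [3;0;1]
L+ [4;0;1]
C(2,3)∈J2 [4;0;2]
L+ [5;0;2]
C(2,0)∈J2 [5;0;3]
R(3,0)∈J1 [5;1;3]
L+ [6;1;3]
C(5,4)∈J2 [6;1;4]
PS(1,5)∈J2 [6;1;5]
L+ [7;1;5]
P(5,3)∈J1 [7;2;5]
P(2,4)∈J1 [7;3;5]
L+ [8;3;5]
P(2,6)∈J1 [8;4;5]
R(1,7)∈J1 [8;5;5]
PS(3,7)∈J2 [8;5;6]
mobility = 21 − 10 − 6 = 5

M = 5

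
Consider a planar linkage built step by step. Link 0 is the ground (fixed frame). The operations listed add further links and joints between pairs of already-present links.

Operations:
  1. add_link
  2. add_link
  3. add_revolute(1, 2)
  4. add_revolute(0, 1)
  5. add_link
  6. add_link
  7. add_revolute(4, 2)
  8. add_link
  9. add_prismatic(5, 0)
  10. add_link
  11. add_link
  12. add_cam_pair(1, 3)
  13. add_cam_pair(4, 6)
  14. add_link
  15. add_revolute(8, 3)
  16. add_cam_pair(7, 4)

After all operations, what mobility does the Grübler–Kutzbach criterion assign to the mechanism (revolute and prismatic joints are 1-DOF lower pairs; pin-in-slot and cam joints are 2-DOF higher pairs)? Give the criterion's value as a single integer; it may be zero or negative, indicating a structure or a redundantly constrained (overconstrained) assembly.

M = 11

link 0 = ground. State L|J1|J2 = 1|0|0
+link1  2|0|0
+link2  3|0|0
R(1,2) f=1→J1  3|1|0
R(0,1) f=1→J1  3|2|0
+link3  4|2|0
+link4  5|2|0
R(4,2) f=1→J1  5|3|0
+link5  6|3|0
P(5,0) f=1→J1  6|4|0
+link6  7|4|0
+link7  8|4|0
C(1,3) f=2→J2  8|4|1
C(4,6) f=2→J2  8|4|2
+link8  9|4|2
R(8,3) f=1→J1  9|5|2
C(7,4) f=2→J2  9|5|3
M = 3(9−1)−2·5−3 = 24−10−3 = 11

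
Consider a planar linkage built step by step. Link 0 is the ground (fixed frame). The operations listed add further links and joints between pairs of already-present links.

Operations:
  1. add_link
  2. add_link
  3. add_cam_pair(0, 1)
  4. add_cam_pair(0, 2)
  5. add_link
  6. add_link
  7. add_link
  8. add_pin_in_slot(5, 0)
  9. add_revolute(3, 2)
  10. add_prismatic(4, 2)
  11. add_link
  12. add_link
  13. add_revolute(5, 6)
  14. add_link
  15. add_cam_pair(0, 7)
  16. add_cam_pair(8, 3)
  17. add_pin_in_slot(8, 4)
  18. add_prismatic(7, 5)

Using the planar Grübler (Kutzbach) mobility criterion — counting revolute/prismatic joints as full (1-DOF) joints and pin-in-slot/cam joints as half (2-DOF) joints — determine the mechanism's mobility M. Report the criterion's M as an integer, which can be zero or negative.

M = 10

[1;0;0] (link 0 is ground)
L+ [2;0;0]
L+ [3;0;0]
C(0,1)∈J2 [3;0;1]
C(0,2)∈J2 [3;0;2]
L+ [4;0;2]
L+ [5;0;2]
L+ [6;0;2]
PS(5,0)∈J2 [6;0;3]
R(3,2)∈J1 [6;1;3]
P(4,2)∈J1 [6;2;3]
L+ [7;2;3]
L+ [8;2;3]
R(5,6)∈J1 [8;3;3]
L+ [9;3;3]
C(0,7)∈J2 [9;3;4]
C(8,3)∈J2 [9;3;5]
PS(8,4)∈J2 [9;3;6]
P(7,5)∈J1 [9;4;6]
mobility = 24 − 8 − 6 = 10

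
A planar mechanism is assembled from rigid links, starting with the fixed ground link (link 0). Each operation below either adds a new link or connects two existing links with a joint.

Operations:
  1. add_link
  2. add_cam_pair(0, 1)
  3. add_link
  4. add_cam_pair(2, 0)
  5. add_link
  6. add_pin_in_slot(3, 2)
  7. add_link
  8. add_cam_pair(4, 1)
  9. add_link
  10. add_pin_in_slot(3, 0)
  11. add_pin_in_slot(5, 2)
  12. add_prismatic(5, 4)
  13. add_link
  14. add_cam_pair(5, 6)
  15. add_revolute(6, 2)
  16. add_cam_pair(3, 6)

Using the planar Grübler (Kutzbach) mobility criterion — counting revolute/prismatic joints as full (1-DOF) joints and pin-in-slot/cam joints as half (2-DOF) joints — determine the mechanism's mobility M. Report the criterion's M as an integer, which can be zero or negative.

M = 6

(L,J1,J2)=(1,0,0); link0 fixed
link1: (2,0,0)
C 0-1 [J2]: (2,0,1)
link2: (3,0,1)
C 2-0 [J2]: (3,0,2)
link3: (4,0,2)
PS 3-2 [J2]: (4,0,3)
link4: (5,0,3)
C 4-1 [J2]: (5,0,4)
link5: (6,0,4)
PS 3-0 [J2]: (6,0,5)
PS 5-2 [J2]: (6,0,6)
P 5-4 [J1]: (6,1,6)
link6: (7,1,6)
C 5-6 [J2]: (7,1,7)
R 6-2 [J1]: (7,2,7)
C 3-6 [J2]: (7,2,8)
Grübler: 3·6 − 2·2 − 8 = 6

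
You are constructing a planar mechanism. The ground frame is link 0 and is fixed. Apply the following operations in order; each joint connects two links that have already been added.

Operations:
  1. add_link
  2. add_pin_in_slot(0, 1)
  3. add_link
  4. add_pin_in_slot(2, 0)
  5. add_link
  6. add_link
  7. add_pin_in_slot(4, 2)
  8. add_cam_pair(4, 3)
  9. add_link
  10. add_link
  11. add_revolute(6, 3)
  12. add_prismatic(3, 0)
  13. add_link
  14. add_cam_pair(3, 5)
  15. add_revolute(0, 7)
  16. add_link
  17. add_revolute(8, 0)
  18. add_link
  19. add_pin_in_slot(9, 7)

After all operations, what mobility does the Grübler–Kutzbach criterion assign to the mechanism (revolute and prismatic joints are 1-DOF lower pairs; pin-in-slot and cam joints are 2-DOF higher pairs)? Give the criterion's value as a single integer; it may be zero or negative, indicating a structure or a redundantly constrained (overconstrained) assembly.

M = 13

L=1 J1=0 J2=0
add link → L=2 J1=0 J2=0
PS@0,1 dof=2 J2 → L=2 J1=0 J2=1
add link → L=3 J1=0 J2=1
PS@2,0 dof=2 J2 → L=3 J1=0 J2=2
add link → L=4 J1=0 J2=2
add link → L=5 J1=0 J2=2
PS@4,2 dof=2 J2 → L=5 J1=0 J2=3
C@4,3 dof=2 J2 → L=5 J1=0 J2=4
add link → L=6 J1=0 J2=4
add link → L=7 J1=0 J2=4
R@6,3 dof=1 J1 → L=7 J1=1 J2=4
P@3,0 dof=1 J1 → L=7 J1=2 J2=4
add link → L=8 J1=2 J2=4
C@3,5 dof=2 J2 → L=8 J1=2 J2=5
R@0,7 dof=1 J1 → L=8 J1=3 J2=5
add link → L=9 J1=3 J2=5
R@8,0 dof=1 J1 → L=9 J1=4 J2=5
add link → L=10 J1=4 J2=5
PS@9,7 dof=2 J2 → L=10 J1=4 J2=6
M=3(L−1)−2J1−J2=3·9−2·4−6=13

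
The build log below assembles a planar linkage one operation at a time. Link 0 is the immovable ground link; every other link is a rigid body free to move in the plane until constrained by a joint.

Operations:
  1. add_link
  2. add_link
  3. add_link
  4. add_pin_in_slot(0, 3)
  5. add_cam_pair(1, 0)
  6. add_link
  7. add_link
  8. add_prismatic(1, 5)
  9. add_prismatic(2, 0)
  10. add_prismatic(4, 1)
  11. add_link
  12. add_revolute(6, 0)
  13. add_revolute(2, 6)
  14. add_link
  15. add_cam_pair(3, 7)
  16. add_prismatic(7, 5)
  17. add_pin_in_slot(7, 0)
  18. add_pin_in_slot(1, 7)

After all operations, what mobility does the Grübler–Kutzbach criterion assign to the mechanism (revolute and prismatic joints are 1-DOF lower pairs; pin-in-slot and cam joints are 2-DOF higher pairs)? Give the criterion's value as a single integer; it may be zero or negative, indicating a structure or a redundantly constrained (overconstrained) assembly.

M = 4

(L,J1,J2)=(1,0,0); link0 fixed
link1: (2,0,0)
link2: (3,0,0)
link3: (4,0,0)
PS 0-3 [J2]: (4,0,1)
C 1-0 [J2]: (4,0,2)
link4: (5,0,2)
link5: (6,0,2)
P 1-5 [J1]: (6,1,2)
P 2-0 [J1]: (6,2,2)
P 4-1 [J1]: (6,3,2)
link6: (7,3,2)
R 6-0 [J1]: (7,4,2)
R 2-6 [J1]: (7,5,2)
link7: (8,5,2)
C 3-7 [J2]: (8,5,3)
P 7-5 [J1]: (8,6,3)
PS 7-0 [J2]: (8,6,4)
PS 1-7 [J2]: (8,6,5)
Grübler: 3·7 − 2·6 − 5 = 4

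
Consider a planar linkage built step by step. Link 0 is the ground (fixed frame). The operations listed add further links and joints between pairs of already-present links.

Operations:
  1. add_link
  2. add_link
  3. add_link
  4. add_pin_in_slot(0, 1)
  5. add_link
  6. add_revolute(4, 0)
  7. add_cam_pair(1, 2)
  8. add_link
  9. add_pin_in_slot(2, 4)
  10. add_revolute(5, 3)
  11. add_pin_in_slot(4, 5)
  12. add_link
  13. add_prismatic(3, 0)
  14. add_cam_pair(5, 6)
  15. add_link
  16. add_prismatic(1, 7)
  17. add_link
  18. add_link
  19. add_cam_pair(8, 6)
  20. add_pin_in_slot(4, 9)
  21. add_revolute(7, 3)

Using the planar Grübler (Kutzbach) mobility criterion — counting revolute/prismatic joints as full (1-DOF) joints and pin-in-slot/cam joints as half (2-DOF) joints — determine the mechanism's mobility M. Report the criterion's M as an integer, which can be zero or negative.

ground; <1,0,0>
#1 <2,0,0>
#2 <3,0,0>
#3 <4,0,0>
PS:0↔1 J2 <4,0,1>
#4 <5,0,1>
R:4↔0 J1 <5,1,1>
C:1↔2 J2 <5,1,2>
#5 <6,1,2>
PS:2↔4 J2 <6,1,3>
R:5↔3 J1 <6,2,3>
PS:4↔5 J2 <6,2,4>
#6 <7,2,4>
P:3↔0 J1 <7,3,4>
C:5↔6 J2 <7,3,5>
#7 <8,3,5>
P:1↔7 J1 <8,4,5>
#8 <9,4,5>
#9 <10,4,5>
C:8↔6 J2 <10,4,6>
PS:4↔9 J2 <10,4,7>
R:7↔3 J1 <10,5,7>
3×9 − 2×5 − 1×7 = 10

M = 10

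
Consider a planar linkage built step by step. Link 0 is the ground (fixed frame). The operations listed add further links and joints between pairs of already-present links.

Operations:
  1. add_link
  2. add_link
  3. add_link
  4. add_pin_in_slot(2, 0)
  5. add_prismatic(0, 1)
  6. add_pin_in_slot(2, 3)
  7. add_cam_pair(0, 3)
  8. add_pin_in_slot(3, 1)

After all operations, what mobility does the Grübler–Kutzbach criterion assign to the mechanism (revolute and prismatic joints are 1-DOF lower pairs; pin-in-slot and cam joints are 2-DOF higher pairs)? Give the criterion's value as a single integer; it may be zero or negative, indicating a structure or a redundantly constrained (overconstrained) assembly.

M = 3

(L,J1,J2)=(1,0,0); link0 fixed
link1: (2,0,0)
link2: (3,0,0)
link3: (4,0,0)
PS 2-0 [J2]: (4,0,1)
P 0-1 [J1]: (4,1,1)
PS 2-3 [J2]: (4,1,2)
C 0-3 [J2]: (4,1,3)
PS 3-1 [J2]: (4,1,4)
Grübler: 3·3 − 2·1 − 4 = 3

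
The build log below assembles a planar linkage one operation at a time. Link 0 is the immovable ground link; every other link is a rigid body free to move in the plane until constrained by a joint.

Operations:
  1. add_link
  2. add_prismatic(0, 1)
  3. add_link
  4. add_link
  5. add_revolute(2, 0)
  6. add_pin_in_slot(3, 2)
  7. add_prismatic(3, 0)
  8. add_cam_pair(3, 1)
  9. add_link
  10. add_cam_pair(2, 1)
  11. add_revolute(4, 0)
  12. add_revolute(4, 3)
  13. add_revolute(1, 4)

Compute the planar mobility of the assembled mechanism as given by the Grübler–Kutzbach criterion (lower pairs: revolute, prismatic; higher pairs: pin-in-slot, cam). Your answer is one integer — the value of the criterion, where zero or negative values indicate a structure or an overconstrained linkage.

L=1 J1=0 J2=0
add link → L=2 J1=0 J2=0
P@0,1 dof=1 J1 → L=2 J1=1 J2=0
add link → L=3 J1=1 J2=0
add link → L=4 J1=1 J2=0
R@2,0 dof=1 J1 → L=4 J1=2 J2=0
PS@3,2 dof=2 J2 → L=4 J1=2 J2=1
P@3,0 dof=1 J1 → L=4 J1=3 J2=1
C@3,1 dof=2 J2 → L=4 J1=3 J2=2
add link → L=5 J1=3 J2=2
C@2,1 dof=2 J2 → L=5 J1=3 J2=3
R@4,0 dof=1 J1 → L=5 J1=4 J2=3
R@4,3 dof=1 J1 → L=5 J1=5 J2=3
R@1,4 dof=1 J1 → L=5 J1=6 J2=3
M=3(L−1)−2J1−J2=3·4−2·6−3=-3

M = -3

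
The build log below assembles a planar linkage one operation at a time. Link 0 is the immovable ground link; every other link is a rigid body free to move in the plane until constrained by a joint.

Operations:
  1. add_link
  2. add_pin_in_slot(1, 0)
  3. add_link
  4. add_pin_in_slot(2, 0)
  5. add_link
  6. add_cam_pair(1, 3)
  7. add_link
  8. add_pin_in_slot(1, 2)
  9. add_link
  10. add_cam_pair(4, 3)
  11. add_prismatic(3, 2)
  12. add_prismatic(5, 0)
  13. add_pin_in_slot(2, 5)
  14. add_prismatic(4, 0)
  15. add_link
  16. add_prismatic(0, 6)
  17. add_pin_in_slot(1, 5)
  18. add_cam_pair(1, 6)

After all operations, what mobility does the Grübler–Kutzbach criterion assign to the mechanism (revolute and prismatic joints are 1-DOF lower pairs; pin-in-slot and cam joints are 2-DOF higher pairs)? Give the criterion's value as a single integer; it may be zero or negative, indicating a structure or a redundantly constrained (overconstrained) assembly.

M = 2

ground; <1,0,0>
#1 <2,0,0>
PS:1↔0 J2 <2,0,1>
#2 <3,0,1>
PS:2↔0 J2 <3,0,2>
#3 <4,0,2>
C:1↔3 J2 <4,0,3>
#4 <5,0,3>
PS:1↔2 J2 <5,0,4>
#5 <6,0,4>
C:4↔3 J2 <6,0,5>
P:3↔2 J1 <6,1,5>
P:5↔0 J1 <6,2,5>
PS:2↔5 J2 <6,2,6>
P:4↔0 J1 <6,3,6>
#6 <7,3,6>
P:0↔6 J1 <7,4,6>
PS:1↔5 J2 <7,4,7>
C:1↔6 J2 <7,4,8>
3×6 − 2×4 − 1×8 = 2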